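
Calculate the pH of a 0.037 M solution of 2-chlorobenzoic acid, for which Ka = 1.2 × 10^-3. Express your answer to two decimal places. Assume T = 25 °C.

pH = 2.22

ClC6H4COOH ⇌ ClC6H4COO- + H+
From the ICE table, Ka = [H+]²/(0.037 − [H+]) = 1.2 × 10^-3.
The 5% rule fails; solving [H+]² + Ka·[H+] − Ka·C₀ = 0 exactly:
[H+] = (−Ka + √(Ka² + 4·Ka·C₀))/2 = 6.09 × 10^-3 M
pH = −log[H+] = −log(6.09 × 10^-3) = 2.22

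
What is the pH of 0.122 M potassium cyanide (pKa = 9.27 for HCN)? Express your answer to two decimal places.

pH = 11.18

CN- is the conjugate base of the weak acid HCN.
Ka = 10^(−9.27) = 5.37 × 10^-10
Kb = Kw/Ka = 1.0×10^-14 / 5.37 × 10^-10 = 1.86 × 10^-5
From the ICE table, Kb = [OH-]²/(0.122 − [OH-]) = 1.86 × 10^-5.
Since Kb ≪ C₀, [OH-] ≈ √(Kb·C₀) = 1.51 × 10^-3 M.
([OH-]/C₀ = 1.2% < 5%, so the approximation holds.)
pOH = 2.82, so pH = 14.00 − pOH = 11.18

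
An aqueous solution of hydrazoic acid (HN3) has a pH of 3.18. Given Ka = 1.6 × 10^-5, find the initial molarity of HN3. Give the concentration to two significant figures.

C₀ = 2.8 × 10^-2 M

[H+] = 10^(-3.18) = 6.61 × 10^-4 M = x
Ka = x²/(C₀ − x) ⇒ C₀ = x + x²/Ka
C₀ = 6.61 × 10^-4 + (6.61 × 10^-4)²/(1.6 × 10^-5) = 2.80 × 10^-2 M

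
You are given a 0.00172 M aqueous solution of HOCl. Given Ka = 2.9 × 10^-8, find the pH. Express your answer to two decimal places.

HOCl ⇌ OCl- + H+
From the ICE table, Ka = [H+]²/(0.00172 − [H+]) = 2.9 × 10^-8.
Assume [H+] ≪ 0.00172: [H+] ≈ √(2.9 × 10^-8 × 0.00172) = 7.06 × 10^-6 M
pH = −log[H+] = −log(7.06 × 10^-6) = 5.15

pH = 5.15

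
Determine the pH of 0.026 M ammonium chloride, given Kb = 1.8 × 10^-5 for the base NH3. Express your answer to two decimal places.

NH4+ is the conjugate acid of the weak base NH3.
Ka = Kw/Kb = 1.0×10^-14 / 1.8 × 10^-5 = 5.56 × 10^-10
From the ICE table, Ka = x²/(0.026 − x) = 5.56 × 10^-10.
Assume x ≪ 0.026: x ≈ √(5.56 × 10^-10 × 0.026) = 3.80 × 10^-6 M
Check: 0.015% ionized — well under 5%, approximation valid.
pH = −log(3.80 × 10^-6) = 5.42

pH = 5.42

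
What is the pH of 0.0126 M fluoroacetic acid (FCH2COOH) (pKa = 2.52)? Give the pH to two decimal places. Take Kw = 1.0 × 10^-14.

FCH2COOH ⇌ FCH2COO- + H+
Ka = 10^(−2.52) = 3.02 × 10^-3
Ka = [H+]²/(0.0126 − [H+]) = 3.02 × 10^-3
Here C₀/Ka ≈ 4.17, so the small-[H+] approximation fails. Use the quadratic:
[H+] = [−0.00302 + √(0.00302² + 0.000152)]/2 = 4.84 × 10^-3 M
pH = −log(4.84 × 10^-3) = 2.32

pH = 2.32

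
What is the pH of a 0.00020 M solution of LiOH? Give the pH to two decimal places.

LiOH is a strong base; [OH-] = 0.0002 M.
pOH = -log(0.0002) = 3.70
pH = 14.00 - 3.70 = 10.30

pH = 10.30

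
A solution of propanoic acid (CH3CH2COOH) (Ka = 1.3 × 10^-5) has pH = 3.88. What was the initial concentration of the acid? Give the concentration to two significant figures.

[H+] = 10^(-3.88) = 1.32 × 10^-4 M = x
Ka = x²/(C₀ − x) ⇒ C₀ = x + x²/Ka
C₀ = 1.32 × 10^-4 + (1.32 × 10^-4)²/(1.3 × 10^-5) = 1.47 × 10^-3 M

C₀ = 1.5 × 10^-3 M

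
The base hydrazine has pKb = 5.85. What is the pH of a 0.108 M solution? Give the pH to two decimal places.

pH = 10.59

N2H4 + H2O ⇌ N2H5+ + OH-
Kb = 10^(−5.85) = 1.41 × 10^-6
From the ICE table, Kb = x²/(0.108 − x) = 1.41 × 10^-6.
Since Kb ≪ C₀, x ≈ √(Kb·C₀) = 3.90 × 10^-4 M.
pOH = −log(3.90 × 10^-4) = 3.41; pH = 14.00 − 3.41 = 10.59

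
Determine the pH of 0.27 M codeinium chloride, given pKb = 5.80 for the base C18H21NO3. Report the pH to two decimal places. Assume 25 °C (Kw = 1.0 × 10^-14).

C18H22NO3+ is the conjugate acid of the weak base C18H21NO3.
Kb = 10^(−5.80) = 1.58 × 10^-6
Ka = Kw/Kb = 1.0×10^-14 / 1.58 × 10^-6 = 6.33 × 10^-9
Let x = [H+] at equilibrium. Ka = x²/(0.27 − x).
Since Ka ≪ C₀, x ≈ √(Ka·C₀) = 4.13 × 10^-5 M.
Check: 0.015% ionized — well under 5%, approximation valid.
pH = −log(4.13 × 10^-5) = 4.38

pH = 4.38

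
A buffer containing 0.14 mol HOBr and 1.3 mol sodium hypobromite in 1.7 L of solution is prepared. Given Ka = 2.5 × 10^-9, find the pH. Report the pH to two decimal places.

pH = 9.57

pKa = −log(2.5 × 10^-9) = 8.602
Henderson–Hasselbalch: pH = pKa + log([OBr-]/[HOBr]) = 8.602 + log(1.3/0.14)
pH = 8.602 + (+0.968) = 9.57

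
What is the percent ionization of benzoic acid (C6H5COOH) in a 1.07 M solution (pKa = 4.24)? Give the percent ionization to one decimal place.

C6H5COOH ⇌ C6H5COO- + H+; let x = [H+] at equilibrium.
Ka = 10^(−4.24) = 5.75 × 10^-5
x ≈ √(Ka·C₀) = √(5.75 × 10^-5 × 1.07) = 7.84 × 10^-3 M
Fraction ionized = 7.84 × 10^-3 / 1.07 = 0.0073 → 0.7%

0.7%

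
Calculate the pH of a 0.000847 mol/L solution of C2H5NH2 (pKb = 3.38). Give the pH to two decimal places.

C2H5NH2 + H2O ⇌ C2H5NH3+ + OH-
Kb = 10^(−3.38) = 4.17 × 10^-4
Kb = x²/(0.000847 − x) = 4.17 × 10^-4
Here C₀/Kb ≈ 2.03, so the small-x approximation fails. Use the quadratic:
x = (−Kb + √(Kb² + 4·Kb·C₀))/2 = 4.21 × 10^-4 M
pOH = −log(4.21 × 10^-4) = 3.38; pH = 14.00 − 3.38 = 10.62

pH = 10.62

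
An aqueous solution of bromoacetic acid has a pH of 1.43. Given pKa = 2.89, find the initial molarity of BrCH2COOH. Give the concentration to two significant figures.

[H+] = 10^(-1.43) = 3.72 × 10^-2 M = x
Ka = 10^(−2.89) = 1.29 × 10^-3
Ka = x²/(C₀ − x) ⇒ C₀ = x + x²/Ka
C₀ = 3.72 × 10^-2 + (3.72 × 10^-2)²/(1.29 × 10^-3) = 1.11 M

C₀ = 1.1 M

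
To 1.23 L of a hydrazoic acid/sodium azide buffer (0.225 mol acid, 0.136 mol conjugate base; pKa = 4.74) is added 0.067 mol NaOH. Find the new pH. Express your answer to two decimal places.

After neutralization: n(HN3) = 0.158 mol, n(N3-) = 0.203 mol.
Henderson–Hasselbalch with mole ratio 0.203/0.158: pH = 4.74 + (+0.109)

pH = 4.85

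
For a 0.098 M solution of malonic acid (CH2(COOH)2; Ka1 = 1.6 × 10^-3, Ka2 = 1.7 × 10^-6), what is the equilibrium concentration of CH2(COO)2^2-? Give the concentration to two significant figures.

1.7 × 10^-6 M

First ionization gives [H+] ≈ [CH2(COOH)COO-] = 1.17 × 10^-2 M.
Second step: Ka2 = [H+][CH2(COO)2^2-]/[CH2(COOH)COO-] ≈ [CH2(COO)2^2-] (since [H+] ≈ [CH2(COOH)COO-]).
So [CH2(COO)2^2-] ≈ Ka2.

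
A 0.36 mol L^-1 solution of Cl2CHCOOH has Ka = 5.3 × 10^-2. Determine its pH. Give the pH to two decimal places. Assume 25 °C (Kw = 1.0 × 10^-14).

Cl2CHCOOH ⇌ Cl2CHCOO- + H+
From the ICE table, Ka = [H+]²/(0.36 − [H+]) = 5.3 × 10^-2.
The 5% rule fails; solving [H+]² + Ka·[H+] − Ka·C₀ = 0 exactly:
[H+] = (−Ka + √(Ka² + 4·Ka·C₀))/2 = 1.14 × 10^-1 M
pH = −log(1.14 × 10^-1) = 0.94

pH = 0.94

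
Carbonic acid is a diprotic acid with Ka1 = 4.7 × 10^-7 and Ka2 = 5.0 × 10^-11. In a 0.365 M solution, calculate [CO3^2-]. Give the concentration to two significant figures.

First ionization gives [H+] ≈ [HCO3-] = 4.14 × 10^-4 M.
Second step: Ka2 = [H+][CO3^2-]/[HCO3-] ≈ [CO3^2-] (since [H+] ≈ [HCO3-]).
So [CO3^2-] ≈ Ka2.

5.0 × 10^-11 M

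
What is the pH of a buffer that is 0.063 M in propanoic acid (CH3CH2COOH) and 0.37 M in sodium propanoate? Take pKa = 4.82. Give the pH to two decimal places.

pH = pKa + log([A⁻]/[HA]) = 4.82 + log(0.37/0.063)
pH = 4.82 + (+0.769) = 5.59

pH = 5.59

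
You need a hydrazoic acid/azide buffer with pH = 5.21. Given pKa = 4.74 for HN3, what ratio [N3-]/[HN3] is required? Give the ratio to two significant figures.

ratio = 3.0

pH = pKa + log(r) ⇒ log(r) = 5.21 − 4.74 = +0.47
r = [N3-]/[HN3] = 10^(+0.47) = 2.95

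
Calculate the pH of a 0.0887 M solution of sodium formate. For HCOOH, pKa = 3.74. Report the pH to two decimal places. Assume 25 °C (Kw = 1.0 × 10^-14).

pH = 8.34

HCOO- is the conjugate base of the weak acid HCOOH.
Ka = 10^(−3.74) = 1.82 × 10^-4
Kb = Kw/Ka = 1.0×10^-14 / 1.82 × 10^-4 = 5.49 × 10^-11
Kb = x²/(0.0887 − x) = 5.49 × 10^-11
Assume x ≪ 0.0887: x ≈ √(5.49 × 10^-11 × 0.0887) = 2.21 × 10^-6 M
(x/C₀ = 0.0025% < 5%, so the approximation holds.)
pOH = −log(2.21 × 10^-6) = 5.66; pH = 14.00 − 5.66 = 8.34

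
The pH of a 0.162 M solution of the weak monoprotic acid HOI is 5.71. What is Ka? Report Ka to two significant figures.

[H+] = 10^(-5.71) = 1.95 × 10^-6 M
At equilibrium [HA] = 0.162 − 1.95 × 10^-6 = 1.62 × 10^-1 M
Ka = [H+][A-]/[HA] = (1.95 × 10^-6)² / 1.62 × 10^-1 = 2.3 × 10^-11

Ka = 2.3 × 10^-11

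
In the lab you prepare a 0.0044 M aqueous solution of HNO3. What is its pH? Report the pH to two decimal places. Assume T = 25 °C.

pH = 2.36

HNO3 is a strong acid and dissociates completely, so [H+] = 0.0044 M.
pH = -log(0.0044) = 2.36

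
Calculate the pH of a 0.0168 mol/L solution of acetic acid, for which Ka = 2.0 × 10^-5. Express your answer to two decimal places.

CH3COOH ⇌ CH3COO- + H+
Let x = [H+] at equilibrium. Ka = x²/(0.0168 − x).
Assume x ≪ 0.0168: x ≈ √(2.0 × 10^-5 × 0.0168) = 5.80 × 10^-4 M
(x/C₀ = 3.5% < 5%, so the approximation holds.)
pH = −log[H+] = −log(5.80 × 10^-4) = 3.24

pH = 3.24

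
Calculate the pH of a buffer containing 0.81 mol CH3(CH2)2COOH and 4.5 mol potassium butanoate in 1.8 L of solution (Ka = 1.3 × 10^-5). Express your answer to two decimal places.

pH = 5.63

pKa = −log(1.3 × 10^-5) = 4.886
Using pH = pKa + log([base]/[acid]) with [base]/[acid] = 4.5/0.81:
pH = 4.886 + (+0.745) = 5.63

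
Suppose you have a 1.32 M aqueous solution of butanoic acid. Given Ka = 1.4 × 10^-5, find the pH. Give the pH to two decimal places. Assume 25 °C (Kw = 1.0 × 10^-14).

pH = 2.37

CH3(CH2)2COOH ⇌ CH3(CH2)2COO- + H+
From the ICE table, Ka = x²/(1.32 − x) = 1.4 × 10^-5.
Neglecting x in the denominator: x = √(1.4 × 10^-5 × 1.32) = 4.30 × 10^-3 M
Check: 0.33% ionized — well under 5%, approximation valid.
pH = −log(4.30 × 10^-3) = 2.37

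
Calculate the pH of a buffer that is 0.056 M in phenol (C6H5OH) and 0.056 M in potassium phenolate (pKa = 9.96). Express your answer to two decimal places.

Using pH = pKa + log([base]/[acid]) with [base]/[acid] = 0.056/0.056:
pH = 9.96 + (+0.000) = 9.96

pH = 9.96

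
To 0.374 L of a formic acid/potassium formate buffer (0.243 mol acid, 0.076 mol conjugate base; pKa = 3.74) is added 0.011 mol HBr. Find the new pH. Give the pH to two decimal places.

pH = 3.15

After neutralization: n(HCOOH) = 0.254 mol, n(HCOO-) = 0.065 mol.
Henderson–Hasselbalch with mole ratio 0.065/0.254: pH = 3.74 + (-0.592)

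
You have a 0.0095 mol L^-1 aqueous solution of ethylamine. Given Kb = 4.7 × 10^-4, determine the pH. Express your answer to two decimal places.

C2H5NH2 + H2O ⇌ C2H5NH3+ + OH-
Let x = [OH-] at equilibrium. Kb = x²/(0.0095 − x).
x is not negligible relative to C₀; solve x² + 0.00047·x − 4.46e-06 = 0.
x = [−0.00047 + √(0.00047² + 1.79e-05)]/2 = 1.89 × 10^-3 M
pOH = −log(1.89 × 10^-3) = 2.72; pH = 14.00 − 2.72 = 11.28

pH = 11.28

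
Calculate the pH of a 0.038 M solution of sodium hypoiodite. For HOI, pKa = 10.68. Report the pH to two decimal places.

pH = 11.61

OI- is the conjugate base of the weak acid HOI.
Ka = 10^(−10.68) = 2.09 × 10^-11
Kb = Kw/Ka = 1.0×10^-14 / 2.09 × 10^-11 = 4.78 × 10^-4
Kb = x²/(0.038 − x) = 4.78 × 10^-4
Here C₀/Kb ≈ 79.5, so the small-x approximation fails. Use the quadratic:
x = [−0.000478 + √(0.000478² + 7.27e-05)]/2 = 4.03 × 10^-3 M
pOH = −log(4.03 × 10^-3) = 2.39; pH = 14.00 − 2.39 = 11.61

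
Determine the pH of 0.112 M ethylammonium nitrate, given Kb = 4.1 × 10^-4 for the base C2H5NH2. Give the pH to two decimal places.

C2H5NH3+ is the conjugate acid of the weak base C2H5NH2.
Ka = Kw/Kb = 1.0×10^-14 / 4.1 × 10^-4 = 2.44 × 10^-11
From the ICE table, Ka = [H+]²/(0.112 − [H+]) = 2.44 × 10^-11.
Neglecting [H+] in the denominator: [H+] = √(2.44 × 10^-11 × 0.112) = 1.65 × 10^-6 M
Check: 0.0015% ionized — well under 5%, approximation valid.
pH = −log[H+] = −log(1.65 × 10^-6) = 5.78

pH = 5.78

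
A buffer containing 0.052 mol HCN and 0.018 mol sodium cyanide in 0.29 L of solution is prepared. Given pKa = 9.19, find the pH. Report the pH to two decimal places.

Using pH = pKa + log([base]/[acid]) with [base]/[acid] = 0.018/0.052:
pH = 9.19 + (-0.461) = 8.73

pH = 8.73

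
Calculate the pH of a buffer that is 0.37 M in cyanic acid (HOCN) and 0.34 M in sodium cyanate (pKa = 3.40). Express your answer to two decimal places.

pH = pKa + log([A⁻]/[HA]) = 3.40 + log(0.34/0.37)
pH = 3.40 + (-0.037) = 3.36

pH = 3.36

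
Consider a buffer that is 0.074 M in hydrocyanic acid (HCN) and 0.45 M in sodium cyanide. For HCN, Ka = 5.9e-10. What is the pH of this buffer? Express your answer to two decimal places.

pKa = −log(5.9 × 10^-10) = 9.229
pH = pKa + log([A⁻]/[HA]) = 9.229 + log(0.45/0.074)
pH = 9.229 + (+0.784) = 10.01

pH = 10.01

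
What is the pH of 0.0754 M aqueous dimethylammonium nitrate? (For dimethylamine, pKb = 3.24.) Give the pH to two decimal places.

(CH3)2NH2+ is the conjugate acid of the weak base (CH3)2NH.
Kb = 10^(−3.24) = 5.75 × 10^-4
Ka = Kw/Kb = 1.0×10^-14 / 5.75 × 10^-4 = 1.74 × 10^-11
Let x = [H+] at equilibrium. Ka = x²/(0.0754 − x).
Neglecting x in the denominator: x = √(1.74 × 10^-11 × 0.0754) = 1.15 × 10^-6 M
(x/C₀ = 0.0015% < 5%, so the approximation holds.)
pH = −log[H+] = −log(1.15 × 10^-6) = 5.94

pH = 5.94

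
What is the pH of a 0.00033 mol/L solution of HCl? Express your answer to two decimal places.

pH = 3.48

HCl is a strong acid and dissociates completely, so [H+] = 0.00033 M.
pH = -log(0.00033) = 3.48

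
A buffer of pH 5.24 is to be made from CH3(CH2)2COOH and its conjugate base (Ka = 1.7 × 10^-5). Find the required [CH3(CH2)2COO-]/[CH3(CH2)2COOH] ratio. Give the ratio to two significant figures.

ratio = 3.0

pKa = -log(1.7 × 10^-5) = 4.770
pH = pKa + log(r) ⇒ log(r) = 5.24 − 4.770 = +0.470
r = [CH3(CH2)2COO-]/[CH3(CH2)2COOH] = 10^(+0.470) = 2.95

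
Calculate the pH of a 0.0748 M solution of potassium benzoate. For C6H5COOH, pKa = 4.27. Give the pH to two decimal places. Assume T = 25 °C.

C6H5COO- is the conjugate base of the weak acid C6H5COOH.
Ka = 10^(−4.27) = 5.37 × 10^-5
Kb = Kw/Ka = 1.0×10^-14 / 5.37 × 10^-5 = 1.86 × 10^-10
Kb = [OH-]²/(0.0748 − [OH-]) = 1.86 × 10^-10
Neglecting [OH-] in the denominator: [OH-] = √(1.86 × 10^-10 × 0.0748) = 3.73 × 10^-6 M
Check: 0.005% ionized — well under 5%, approximation valid.
pOH = 5.43, so pH = 14.00 − pOH = 8.57

pH = 8.57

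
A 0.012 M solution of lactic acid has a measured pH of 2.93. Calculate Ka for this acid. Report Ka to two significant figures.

Ka = 1.3 × 10^-4

[H+] = 10^(-2.93) = 1.17 × 10^-3 M
At equilibrium [HA] = 0.012 − 1.17 × 10^-3 = 1.08 × 10^-2 M
Ka = [H+][A-]/[HA] = (1.17 × 10^-3)² / 1.08 × 10^-2 = 1.3 × 10^-4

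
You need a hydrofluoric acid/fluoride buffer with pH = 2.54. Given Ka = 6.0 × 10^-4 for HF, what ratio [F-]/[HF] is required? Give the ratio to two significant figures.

ratio = 0.21

pKa = -log(6.0 × 10^-4) = 3.222
pH = pKa + log(r) ⇒ log(r) = 2.54 − 3.222 = -0.682
r = [F-]/[HF] = 10^(-0.682) = 0.208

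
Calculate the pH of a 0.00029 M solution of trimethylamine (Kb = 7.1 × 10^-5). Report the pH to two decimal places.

pH = 10.05

(CH3)3N + H2O ⇌ (CH3)3NH+ + OH-
From the ICE table, Kb = [OH-]²/(0.00029 − [OH-]) = 7.1 × 10^-5.
The 5% rule fails; solving [OH-]² + Kb·[OH-] − Kb·C₀ = 0 exactly:
[OH-] = (−Kb + √(Kb² + 4·Kb·C₀))/2 = 1.12 × 10^-4 M
pOH = −log(1.12 × 10^-4) = 3.95; pH = 14.00 − 3.95 = 10.05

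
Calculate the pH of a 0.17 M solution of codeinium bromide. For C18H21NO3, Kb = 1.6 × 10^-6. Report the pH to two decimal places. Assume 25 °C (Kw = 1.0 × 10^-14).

pH = 4.49

C18H22NO3+ is the conjugate acid of the weak base C18H21NO3.
Ka = Kw/Kb = 1.0×10^-14 / 1.6 × 10^-6 = 6.25 × 10^-9
From the ICE table, Ka = [H+]²/(0.17 − [H+]) = 6.25 × 10^-9.
Neglecting [H+] in the denominator: [H+] = √(6.25 × 10^-9 × 0.17) = 3.26 × 10^-5 M
Check: 0.019% ionized — well under 5%, approximation valid.
pH = −log(3.26 × 10^-5) = 4.49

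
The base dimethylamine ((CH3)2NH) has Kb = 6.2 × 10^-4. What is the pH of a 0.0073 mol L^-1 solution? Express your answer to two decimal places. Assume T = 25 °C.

(CH3)2NH + H2O ⇌ (CH3)2NH2+ + OH-
Kb = [OH-]²/(0.0073 − [OH-]) = 6.2 × 10^-4
The 5% rule fails; solving [OH-]² + Kb·[OH-] − Kb·C₀ = 0 exactly:
[OH-] = [−0.00062 + √(0.00062² + 1.81e-05)]/2 = 1.84 × 10^-3 M
pOH = 2.74, so pH = 14.00 − pOH = 11.26

pH = 11.26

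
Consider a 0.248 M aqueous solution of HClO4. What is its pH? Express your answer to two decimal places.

HClO4 is a strong acid and dissociates completely, so [H+] = 0.248 M.
pH = -log(0.248) = 0.61

pH = 0.61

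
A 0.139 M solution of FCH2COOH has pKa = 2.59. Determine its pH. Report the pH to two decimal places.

pH = 1.75

FCH2COOH ⇌ FCH2COO- + H+
Ka = 10^(−2.59) = 2.57 × 10^-3
From the ICE table, Ka = [H+]²/(0.139 − [H+]) = 2.57 × 10^-3.
Here C₀/Ka ≈ 54.1, so the small-[H+] approximation fails. Use the quadratic:
[H+] = (−Ka + √(Ka² + 4·Ka·C₀))/2 = 1.77 × 10^-2 M
pH = −log[H+] = −log(1.77 × 10^-2) = 1.75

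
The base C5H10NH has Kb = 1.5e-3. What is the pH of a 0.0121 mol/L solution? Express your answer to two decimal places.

C5H10NH + H2O ⇌ C5H10NH2+ + OH-
Kb = x²/(0.0121 − x) = 1.5 × 10^-3
Here C₀/Kb ≈ 8.07, so the small-x approximation fails. Use the quadratic:
x = [−0.0015 + √(0.0015² + 7.26e-05)]/2 = 3.58 × 10^-3 M
pOH = −log(3.58 × 10^-3) = 2.45; pH = 14.00 − 2.45 = 11.55

pH = 11.55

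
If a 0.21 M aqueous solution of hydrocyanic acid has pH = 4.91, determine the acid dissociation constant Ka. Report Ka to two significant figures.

Ka = 7.2 × 10^-10

[H+] = 10^(-4.91) = 1.23 × 10^-5 M
At equilibrium [HA] = 0.21 − 1.23 × 10^-5 = 2.10 × 10^-1 M
Ka = [H+][A-]/[HA] = (1.23 × 10^-5)² / 2.10 × 10^-1 = 7.2 × 10^-10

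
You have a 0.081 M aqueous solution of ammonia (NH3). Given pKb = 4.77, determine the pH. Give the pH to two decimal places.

pH = 11.07

NH3 + H2O ⇌ NH4+ + OH-
Kb = 10^(−4.77) = 1.70 × 10^-5
From the ICE table, Kb = [OH-]²/(0.081 − [OH-]) = 1.70 × 10^-5.
Assume [OH-] ≪ 0.081: [OH-] ≈ √(1.70 × 10^-5 × 0.081) = 1.17 × 10^-3 M
pOH = 2.93, so pH = 14.00 − pOH = 11.07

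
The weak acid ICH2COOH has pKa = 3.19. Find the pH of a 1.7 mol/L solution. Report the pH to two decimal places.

pH = 1.48

ICH2COOH ⇌ ICH2COO- + H+
Ka = 10^(−3.19) = 6.46 × 10^-4
From the ICE table, Ka = x²/(1.7 − x) = 6.46 × 10^-4.
Since Ka ≪ C₀, x ≈ √(Ka·C₀) = 3.31 × 10^-2 M.
(x/C₀ = 1.9% < 5%, so the approximation holds.)
pH = −log(3.31 × 10^-2) = 1.48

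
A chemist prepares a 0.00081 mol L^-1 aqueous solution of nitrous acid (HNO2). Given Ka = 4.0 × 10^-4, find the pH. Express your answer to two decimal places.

pH = 3.39

HNO2 ⇌ NO2- + H+
From the ICE table, Ka = [H+]²/(0.00081 − [H+]) = 4.0 × 10^-4.
Here C₀/Ka ≈ 2.02, so the small-[H+] approximation fails. Use the quadratic:
[H+] = (−Ka + √(Ka² + 4·Ka·C₀))/2 = 4.03 × 10^-4 M
pH = −log(4.03 × 10^-4) = 3.39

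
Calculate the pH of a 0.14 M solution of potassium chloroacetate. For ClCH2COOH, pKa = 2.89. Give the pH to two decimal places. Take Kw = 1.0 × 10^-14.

pH = 8.02

ClCH2COO- is the conjugate base of the weak acid ClCH2COOH.
Ka = 10^(−2.89) = 1.29 × 10^-3
Kb = Kw/Ka = 1.0×10^-14 / 1.29 × 10^-3 = 7.75 × 10^-12
From the ICE table, Kb = [OH-]²/(0.14 − [OH-]) = 7.75 × 10^-12.
Neglecting [OH-] in the denominator: [OH-] = √(7.75 × 10^-12 × 0.14) = 1.04 × 10^-6 M
Check: 0.00074% ionized — well under 5%, approximation valid.
pOH = 5.98, so pH = 14.00 − pOH = 8.02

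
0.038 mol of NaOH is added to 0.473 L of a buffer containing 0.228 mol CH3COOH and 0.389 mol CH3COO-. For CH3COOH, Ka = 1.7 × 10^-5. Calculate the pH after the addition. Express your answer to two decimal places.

pH = 5.12

OH- converts CH3COOH to CH3COO-: CH3COOH → 0.19 mol, CH3COO- → 0.427 mol.
pKa = −log(1.7 × 10^-5) = 4.770
pH = pKa + log([A⁻]/[HA]) = 4.770 + log(0.427/0.19) = 4.770 +0.352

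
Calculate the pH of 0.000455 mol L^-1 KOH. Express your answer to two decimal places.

KOH is a strong base; [OH-] = 0.000455 M.
pOH = -log(0.000455) = 3.34
pH = 14.00 - 3.34 = 10.66

pH = 10.66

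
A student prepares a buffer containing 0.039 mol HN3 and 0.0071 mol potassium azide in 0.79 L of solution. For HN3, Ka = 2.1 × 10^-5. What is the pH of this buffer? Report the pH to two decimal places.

pH = 3.94

pKa = −log(2.1 × 10^-5) = 4.678
pH = pKa + log([A⁻]/[HA]) = 4.678 + log(0.0071/0.039)
pH = 4.678 + (-0.740) = 3.94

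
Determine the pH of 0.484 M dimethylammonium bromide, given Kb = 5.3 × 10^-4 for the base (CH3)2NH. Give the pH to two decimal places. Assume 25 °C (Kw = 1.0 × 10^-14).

pH = 5.52

(CH3)2NH2+ is the conjugate acid of the weak base (CH3)2NH.
Ka = Kw/Kb = 1.0×10^-14 / 5.3 × 10^-4 = 1.89 × 10^-11
From the ICE table, Ka = [H+]²/(0.484 − [H+]) = 1.89 × 10^-11.
Neglecting [H+] in the denominator: [H+] = √(1.89 × 10^-11 × 0.484) = 3.02 × 10^-6 M
pH = −log(3.02 × 10^-6) = 5.52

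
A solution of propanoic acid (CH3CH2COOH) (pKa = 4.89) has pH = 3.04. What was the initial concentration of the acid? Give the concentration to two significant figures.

C₀ = 6.5 × 10^-2 M

[H+] = 10^(-3.04) = 9.12 × 10^-4 M = x
Ka = 10^(−4.89) = 1.29 × 10^-5
Ka = x²/(C₀ − x) ⇒ C₀ = x + x²/Ka
C₀ = 9.12 × 10^-4 + (9.12 × 10^-4)²/(1.29 × 10^-5) = 6.54 × 10^-2 M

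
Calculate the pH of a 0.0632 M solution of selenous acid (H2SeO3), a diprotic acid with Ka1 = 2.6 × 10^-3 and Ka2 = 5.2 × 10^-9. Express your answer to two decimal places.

Ka1 ≫ Ka2, so treat the first dissociation as the only significant source of H+.
Ka1 = x²/(0.0632 − x) = 2.6 × 10^-3
Solving the quadratic: x = (−Ka1 + √(Ka1² + 4·Ka1·C₀))/2 = 1.16 × 10^-2 M
pH = −log(1.16 × 10^-2) = 1.94

pH = 1.94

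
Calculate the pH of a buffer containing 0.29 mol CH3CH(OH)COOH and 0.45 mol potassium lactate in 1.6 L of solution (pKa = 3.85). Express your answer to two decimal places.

pH = 4.04

Henderson–Hasselbalch: pH = pKa + log([CH3CH(OH)COO-]/[CH3CH(OH)COOH]) = 3.85 + log(0.45/0.29)
pH = 3.85 + (+0.191) = 4.04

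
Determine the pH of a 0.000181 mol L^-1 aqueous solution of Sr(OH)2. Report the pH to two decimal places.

pH = 10.56

Sr(OH)2 is a strong base (each formula unit releases 2 OH-); [OH-] = 0.000362 M.
pOH = -log(0.000362) = 3.44
pH = 14.00 - 3.44 = 10.56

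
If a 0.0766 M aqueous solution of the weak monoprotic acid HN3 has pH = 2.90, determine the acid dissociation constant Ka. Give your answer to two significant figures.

Ka = 2.1 × 10^-5

[H+] = 10^(-2.90) = 1.26 × 10^-3 M
At equilibrium [HA] = 0.0766 − 1.26 × 10^-3 = 7.53 × 10^-2 M
Ka = [H+][A-]/[HA] = (1.26 × 10^-3)² / 7.53 × 10^-2 = 2.1 × 10^-5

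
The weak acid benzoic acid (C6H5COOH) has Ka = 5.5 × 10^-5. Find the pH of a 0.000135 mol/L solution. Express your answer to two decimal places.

C6H5COOH ⇌ C6H5COO- + H+
Ka = x²/(0.000135 − x) = 5.5 × 10^-5
Here C₀/Ka ≈ 2.45, so the small-x approximation fails. Use the quadratic:
x = [−5.5e-05 + √(5.5e-05² + 2.97e-08)]/2 = 6.30 × 10^-5 M
pH = −log(6.30 × 10^-5) = 4.20

pH = 4.20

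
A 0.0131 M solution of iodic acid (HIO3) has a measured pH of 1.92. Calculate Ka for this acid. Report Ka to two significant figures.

Ka = 1.3 × 10^-1

[H+] = 10^(-1.92) = 1.20 × 10^-2 M
At equilibrium [HA] = 0.0131 − 1.20 × 10^-2 = 1.10 × 10^-3 M
Ka = [H+][A-]/[HA] = (1.20 × 10^-2)² / 1.10 × 10^-3 = 1.3 × 10^-1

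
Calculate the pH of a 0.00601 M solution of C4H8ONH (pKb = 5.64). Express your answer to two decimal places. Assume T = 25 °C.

pH = 10.07

C4H8ONH + H2O ⇌ C4H8ONH2+ + OH-
Kb = 10^(−5.64) = 2.29 × 10^-6
Kb = [OH-]²/(0.00601 − [OH-]) = 2.29 × 10^-6
Assume [OH-] ≪ 0.00601: [OH-] ≈ √(2.29 × 10^-6 × 0.00601) = 1.17 × 10^-4 M
pOH = 3.93, so pH = 14.00 − pOH = 10.07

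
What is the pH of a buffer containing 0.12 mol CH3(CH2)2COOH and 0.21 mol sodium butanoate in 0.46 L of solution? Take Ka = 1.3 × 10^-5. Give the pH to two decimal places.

pKa = −log(1.3 × 10^-5) = 4.886
Henderson–Hasselbalch: pH = pKa + log([CH3(CH2)2COO-]/[CH3(CH2)2COOH]) = 4.886 + log(0.21/0.12)
pH = 4.886 + (+0.243) = 5.13

pH = 5.13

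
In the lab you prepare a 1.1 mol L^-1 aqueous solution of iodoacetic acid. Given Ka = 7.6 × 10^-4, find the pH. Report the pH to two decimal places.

pH = 1.54

ICH2COOH ⇌ ICH2COO- + H+
From the ICE table, Ka = [H+]²/(1.1 − [H+]) = 7.6 × 10^-4.
Neglecting [H+] in the denominator: [H+] = √(7.6 × 10^-4 × 1.1) = 2.89 × 10^-2 M
Check: 2.6% ionized — well under 5%, approximation valid.
pH = −log[H+] = −log(2.89 × 10^-2) = 1.54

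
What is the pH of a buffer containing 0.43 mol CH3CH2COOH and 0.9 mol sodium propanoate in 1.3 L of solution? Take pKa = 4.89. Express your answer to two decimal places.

pH = 5.21

Henderson–Hasselbalch: pH = pKa + log([CH3CH2COO-]/[CH3CH2COOH]) = 4.89 + log(0.9/0.43)
pH = 4.89 + (+0.321) = 5.21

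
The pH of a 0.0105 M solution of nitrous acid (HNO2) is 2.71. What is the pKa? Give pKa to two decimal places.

[H+] = 10^(-2.71) = 1.95 × 10^-3 M
At equilibrium [HA] = 0.0105 − 1.95 × 10^-3 = 8.55 × 10^-3 M
Ka = [H+][A-]/[HA] = (1.95 × 10^-3)² / 8.55 × 10^-3 = 4.45 × 10^-4
pKa = -log(4.45 × 10^-4) = 3.35

pKa = 3.35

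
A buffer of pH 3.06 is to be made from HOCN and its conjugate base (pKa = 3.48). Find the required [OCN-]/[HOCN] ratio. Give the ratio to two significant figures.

pH = pKa + log(r) ⇒ log(r) = 3.06 − 3.48 = -0.42
r = [OCN-]/[HOCN] = 10^(-0.42) = 0.38

ratio = 0.38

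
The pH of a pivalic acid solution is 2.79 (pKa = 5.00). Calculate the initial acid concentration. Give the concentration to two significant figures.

C₀ = 2.6 × 10^-1 M

[H+] = 10^(-2.79) = 1.62 × 10^-3 M = x
Ka = 10^(−5.00) = 1.00 × 10^-5
Ka = x²/(C₀ − x) ⇒ C₀ = x + x²/Ka
C₀ = 1.62 × 10^-3 + (1.62 × 10^-3)²/(1.00 × 10^-5) = 2.64 × 10^-1 M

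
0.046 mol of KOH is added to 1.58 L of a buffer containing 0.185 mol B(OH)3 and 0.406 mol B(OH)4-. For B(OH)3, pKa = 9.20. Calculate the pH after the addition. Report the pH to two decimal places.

After neutralization: n(B(OH)3) = 0.139 mol, n(B(OH)4-) = 0.452 mol.
Henderson–Hasselbalch with mole ratio 0.452/0.139: pH = 9.20 + (+0.512)

pH = 9.71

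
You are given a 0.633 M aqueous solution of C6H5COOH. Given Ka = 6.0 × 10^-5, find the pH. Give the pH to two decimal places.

C6H5COOH ⇌ C6H5COO- + H+
Let x = [H+] at equilibrium. Ka = x²/(0.633 − x).
Assume x ≪ 0.633: x ≈ √(6.0 × 10^-5 × 0.633) = 6.16 × 10^-3 M
(x/C₀ = 0.97% < 5%, so the approximation holds.)
pH = −log(6.16 × 10^-3) = 2.21

pH = 2.21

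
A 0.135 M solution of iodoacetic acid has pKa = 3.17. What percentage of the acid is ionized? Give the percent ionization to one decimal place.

6.8%

ICH2COOH ⇌ ICH2COO- + H+; let x = [H+] at equilibrium.
Ka = 10^(−3.17) = 6.76 × 10^-4
Solve x² + 0.000676x − 9.13e-05 = 0 → x = 9.22 × 10^-3 M
Fraction ionized = 9.22 × 10^-3 / 0.135 = 0.0683 → 6.8%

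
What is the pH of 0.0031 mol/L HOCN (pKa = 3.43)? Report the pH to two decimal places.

HOCN ⇌ OCN- + H+
Ka = 10^(−3.43) = 3.72 × 10^-4
Ka = [H+]²/(0.0031 − [H+]) = 3.72 × 10^-4
Here C₀/Ka ≈ 8.33, so the small-[H+] approximation fails. Use the quadratic:
[H+] = (−Ka + √(Ka² + 4·Ka·C₀))/2 = 9.04 × 10^-4 M
pH = −log[H+] = −log(9.04 × 10^-4) = 3.04

pH = 3.04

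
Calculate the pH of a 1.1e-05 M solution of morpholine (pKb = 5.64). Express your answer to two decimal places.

pH = 8.60

C4H8ONH + H2O ⇌ C4H8ONH2+ + OH-
Kb = 10^(−5.64) = 2.29 × 10^-6
From the ICE table, Kb = [OH-]²/(1.1e-05 − [OH-]) = 2.29 × 10^-6.
[OH-] is not negligible relative to C₀; solve [OH-]² + 2.29e-06·[OH-] − 2.52e-11 = 0.
[OH-] = (−Kb + √(Kb² + 4·Kb·C₀))/2 = 4.00 × 10^-6 M
pOH = 5.40, so pH = 14.00 − pOH = 8.60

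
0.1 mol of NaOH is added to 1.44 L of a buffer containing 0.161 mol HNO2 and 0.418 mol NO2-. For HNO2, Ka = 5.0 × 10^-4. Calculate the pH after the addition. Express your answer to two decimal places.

pH = 4.23

OH- converts HNO2 to NO2-: HNO2 → 0.061 mol, NO2- → 0.518 mol.
pKa = −log(5.0 × 10^-4) = 3.301
pH = pKa + log(n_NO2-/n_HNO2) = 3.301 + log(0.518/0.061) = 3.301 + (+0.929)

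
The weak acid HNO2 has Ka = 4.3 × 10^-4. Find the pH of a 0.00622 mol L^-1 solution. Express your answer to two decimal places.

pH = 2.84

HNO2 ⇌ NO2- + H+
From the ICE table, Ka = x²/(0.00622 − x) = 4.3 × 10^-4.
The 5% rule fails; solving x² + Ka·x − Ka·C₀ = 0 exactly:
x = [−0.00043 + √(0.00043² + 1.07e-05)]/2 = 1.43 × 10^-3 M
pH = −log(1.43 × 10^-3) = 2.84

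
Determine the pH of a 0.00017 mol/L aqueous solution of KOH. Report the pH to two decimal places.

pH = 10.23

KOH is a strong base; [OH-] = 0.00017 M.
pOH = -log(0.00017) = 3.77
pH = 14.00 - 3.77 = 10.23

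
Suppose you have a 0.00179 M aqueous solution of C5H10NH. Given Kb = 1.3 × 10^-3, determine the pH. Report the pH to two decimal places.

C5H10NH + H2O ⇌ C5H10NH2+ + OH-
From the ICE table, Kb = x²/(0.00179 − x) = 1.3 × 10^-3.
Here C₀/Kb ≈ 1.38, so the small-x approximation fails. Use the quadratic:
x = [−0.0013 + √(0.0013² + 9.31e-06)]/2 = 1.01 × 10^-3 M
pOH = −log(1.01 × 10^-3) = 3.00; pH = 14.00 − 3.00 = 11.00

pH = 11.00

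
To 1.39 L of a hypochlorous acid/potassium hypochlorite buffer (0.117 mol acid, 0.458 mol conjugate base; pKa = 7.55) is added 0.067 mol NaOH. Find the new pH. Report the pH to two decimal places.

pH = 8.57

OH- converts HOCl to OCl-: HOCl → 0.05 mol, OCl- → 0.525 mol.
pH = pKa + log(n_OCl-/n_HOCl) = 7.55 + log(0.525/0.05) = 7.55 + (+1.021)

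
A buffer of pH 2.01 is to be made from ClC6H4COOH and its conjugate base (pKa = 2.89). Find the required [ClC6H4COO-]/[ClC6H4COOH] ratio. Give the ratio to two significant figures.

ratio = 0.13

pH = pKa + log(r) ⇒ log(r) = 2.01 − 2.89 = -0.88
r = [ClC6H4COO-]/[ClC6H4COOH] = 10^(-0.88) = 0.132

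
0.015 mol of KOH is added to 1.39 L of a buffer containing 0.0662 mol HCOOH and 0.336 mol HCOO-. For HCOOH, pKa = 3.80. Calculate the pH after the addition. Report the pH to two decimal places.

pH = 4.64

After neutralization: n(HCOOH) = 0.0512 mol, n(HCOO-) = 0.351 mol.
pH = pKa + log([A⁻]/[HA]) = 3.80 + log(0.351/0.0512) = 3.80 +0.836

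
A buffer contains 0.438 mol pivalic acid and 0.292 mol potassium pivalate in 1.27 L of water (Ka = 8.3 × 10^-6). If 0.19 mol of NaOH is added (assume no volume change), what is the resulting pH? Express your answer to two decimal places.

pH = 5.37

After neutralization: n((CH3)3CCOOH) = 0.248 mol, n((CH3)3CCOO-) = 0.482 mol.
pKa = −log(8.3 × 10^-6) = 5.081
Henderson–Hasselbalch with mole ratio 0.482/0.248: pH = 5.081 + (+0.289)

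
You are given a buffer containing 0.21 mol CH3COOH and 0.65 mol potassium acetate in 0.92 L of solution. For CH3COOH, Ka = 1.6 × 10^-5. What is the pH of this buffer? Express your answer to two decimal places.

pH = 5.29

pKa = −log(1.6 × 10^-5) = 4.796
Henderson–Hasselbalch: pH = pKa + log([CH3COO-]/[CH3COOH]) = 4.796 + log(0.65/0.21)
pH = 4.796 + (+0.491) = 5.29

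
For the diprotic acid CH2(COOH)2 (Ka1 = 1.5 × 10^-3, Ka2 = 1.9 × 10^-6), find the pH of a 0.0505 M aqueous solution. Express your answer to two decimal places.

pH = 2.10

Ka1 ≫ Ka2, so treat the first dissociation as the only significant source of H+.
Ka1 = x²/(0.0505 − x) = 1.5 × 10^-3
Solving the quadratic: x = (−Ka1 + √(Ka1² + 4·Ka1·C₀))/2 = 7.99 × 10^-3 M
pH = −log(7.99 × 10^-3) = 2.10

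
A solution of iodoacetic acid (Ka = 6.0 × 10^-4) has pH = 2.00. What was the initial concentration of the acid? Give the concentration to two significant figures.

C₀ = 1.8 × 10^-1 M

[H+] = 10^(-2.00) = 1.00 × 10^-2 M = x
Ka = x²/(C₀ − x) ⇒ C₀ = x + x²/Ka
C₀ = 1.00 × 10^-2 + (1.00 × 10^-2)²/(6.0 × 10^-4) = 1.77 × 10^-1 M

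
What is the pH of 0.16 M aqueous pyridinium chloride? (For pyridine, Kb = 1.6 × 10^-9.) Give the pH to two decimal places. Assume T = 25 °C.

pH = 3.00

C5H5NH+ is the conjugate acid of the weak base C5H5N.
Ka = Kw/Kb = 1.0×10^-14 / 1.6 × 10^-9 = 6.25 × 10^-6
Let x = [H+] at equilibrium. Ka = x²/(0.16 − x).
Since Ka ≪ C₀, x ≈ √(Ka·C₀) = 1.00 × 10^-3 M.
pH = −log[H+] = −log(1.00 × 10^-3) = 3.00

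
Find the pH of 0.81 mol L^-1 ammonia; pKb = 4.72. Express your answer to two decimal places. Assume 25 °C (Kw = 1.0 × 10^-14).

NH3 + H2O ⇌ NH4+ + OH-
Kb = 10^(−4.72) = 1.91 × 10^-5
From the ICE table, Kb = [OH-]²/(0.81 − [OH-]) = 1.91 × 10^-5.
Neglecting [OH-] in the denominator: [OH-] = √(1.91 × 10^-5 × 0.81) = 3.93 × 10^-3 M
pOH = 2.41, so pH = 14.00 − pOH = 11.59

pH = 11.59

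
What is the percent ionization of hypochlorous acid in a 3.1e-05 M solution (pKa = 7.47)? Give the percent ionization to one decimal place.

HOCl ⇌ OCl- + H+; let x = [H+] at equilibrium.
Ka = 10^(−7.47) = 3.39 × 10^-8
x ≈ √(Ka·C₀) = √(3.39 × 10^-8 × 3.1e-05) = 1.03 × 10^-6 M
Fraction ionized = 1.03 × 10^-6 / 3.1e-05 = 0.0332 → 3.3%

3.3%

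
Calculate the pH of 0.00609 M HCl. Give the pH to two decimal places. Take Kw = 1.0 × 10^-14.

HCl is a strong acid and dissociates completely, so [H+] = 0.00609 M.
pH = -log(0.00609) = 2.22

pH = 2.22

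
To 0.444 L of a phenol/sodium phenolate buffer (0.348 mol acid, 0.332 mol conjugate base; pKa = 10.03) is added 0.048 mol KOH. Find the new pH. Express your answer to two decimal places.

pH = 10.13

After neutralization: n(C6H5OH) = 0.3 mol, n(C6H5O-) = 0.38 mol.
pH = pKa + log([A⁻]/[HA]) = 10.03 + log(0.38/0.3) = 10.03 +0.103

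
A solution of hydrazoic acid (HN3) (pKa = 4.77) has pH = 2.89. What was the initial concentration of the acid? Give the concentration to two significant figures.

C₀ = 9.9 × 10^-2 M

[H+] = 10^(-2.89) = 1.29 × 10^-3 M = x
Ka = 10^(−4.77) = 1.70 × 10^-5
Ka = x²/(C₀ − x) ⇒ C₀ = x + x²/Ka
C₀ = 1.29 × 10^-3 + (1.29 × 10^-3)²/(1.70 × 10^-5) = 9.92 × 10^-2 M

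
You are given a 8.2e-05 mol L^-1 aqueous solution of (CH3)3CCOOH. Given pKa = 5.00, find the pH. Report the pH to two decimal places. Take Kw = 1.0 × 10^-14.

(CH3)3CCOOH ⇌ (CH3)3CCOO- + H+
Ka = 10^(−5.00) = 1.00 × 10^-5
From the ICE table, Ka = x²/(8.2e-05 − x) = 1.00 × 10^-5.
The 5% rule fails; solving x² + Ka·x − Ka·C₀ = 0 exactly:
x = (−Ka + √(Ka² + 4·Ka·C₀))/2 = 2.41 × 10^-5 M
pH = −log(2.41 × 10^-5) = 4.62

pH = 4.62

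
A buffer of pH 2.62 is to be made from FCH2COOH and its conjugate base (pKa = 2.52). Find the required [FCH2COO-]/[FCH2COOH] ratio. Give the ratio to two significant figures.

ratio = 1.3

pH = pKa + log(r) ⇒ log(r) = 2.62 − 2.52 = +0.10
r = [FCH2COO-]/[FCH2COOH] = 10^(+0.10) = 1.26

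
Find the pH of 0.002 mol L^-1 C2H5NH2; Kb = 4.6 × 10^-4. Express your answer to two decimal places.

pH = 10.88

C2H5NH2 + H2O ⇌ C2H5NH3+ + OH-
Kb = [OH-]²/(0.002 − [OH-]) = 4.6 × 10^-4
Here C₀/Kb ≈ 4.35, so the small-[OH-] approximation fails. Use the quadratic:
[OH-] = [−0.00046 + √(0.00046² + 3.68e-06)]/2 = 7.56 × 10^-4 M
pOH = −log(7.56 × 10^-4) = 3.12; pH = 14.00 − 3.12 = 10.88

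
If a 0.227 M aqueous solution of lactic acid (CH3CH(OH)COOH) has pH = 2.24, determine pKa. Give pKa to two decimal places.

pKa = 3.82

[H+] = 10^(-2.24) = 5.75 × 10^-3 M
At equilibrium [HA] = 0.227 − 5.75 × 10^-3 = 2.21 × 10^-1 M
Ka = [H+][A-]/[HA] = (5.75 × 10^-3)² / 2.21 × 10^-1 = 1.50 × 10^-4
pKa = -log(1.50 × 10^-4) = 3.82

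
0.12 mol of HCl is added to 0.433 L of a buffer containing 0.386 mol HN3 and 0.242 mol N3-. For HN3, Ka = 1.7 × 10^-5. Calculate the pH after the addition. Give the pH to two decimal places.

Added H+ converts N3- to HN3: HN3 → 0.506 mol, N3- → 0.122 mol.
pKa = −log(1.7 × 10^-5) = 4.770
Henderson–Hasselbalch with mole ratio 0.122/0.506: pH = 4.770 + (-0.618)

pH = 4.15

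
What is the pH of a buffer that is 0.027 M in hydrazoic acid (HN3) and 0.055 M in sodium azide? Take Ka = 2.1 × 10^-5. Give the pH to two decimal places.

pH = 4.99

pKa = −log(2.1 × 10^-5) = 4.678
pH = pKa + log([A⁻]/[HA]) = 4.678 + log(0.055/0.027)
pH = 4.678 + (+0.309) = 4.99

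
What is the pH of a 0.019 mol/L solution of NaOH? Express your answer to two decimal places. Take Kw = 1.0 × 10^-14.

pH = 12.28

NaOH is a strong base; [OH-] = 0.019 M.
pOH = -log(0.019) = 1.72
pH = 14.00 - 1.72 = 12.28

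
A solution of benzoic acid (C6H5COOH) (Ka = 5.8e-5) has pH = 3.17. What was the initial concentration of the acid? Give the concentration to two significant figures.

C₀ = 8.6 × 10^-3 M

[H+] = 10^(-3.17) = 6.76 × 10^-4 M = x
Ka = x²/(C₀ − x) ⇒ C₀ = x + x²/Ka
C₀ = 6.76 × 10^-4 + (6.76 × 10^-4)²/(5.8 × 10^-5) = 8.55 × 10^-3 M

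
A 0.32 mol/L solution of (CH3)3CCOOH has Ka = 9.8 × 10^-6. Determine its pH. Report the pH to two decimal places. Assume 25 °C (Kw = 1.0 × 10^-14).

(CH3)3CCOOH ⇌ (CH3)3CCOO- + H+
Let x = [H+] at equilibrium. Ka = x²/(0.32 − x).
Since Ka ≪ C₀, x ≈ √(Ka·C₀) = 1.77 × 10^-3 M.
(x/C₀ = 0.55% < 5%, so the approximation holds.)
pH = −log(1.77 × 10^-3) = 2.75

pH = 2.75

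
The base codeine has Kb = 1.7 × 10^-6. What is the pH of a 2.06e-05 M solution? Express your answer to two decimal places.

pH = 8.71

C18H21NO3 + H2O ⇌ C18H22NO3+ + OH-
From the ICE table, Kb = x²/(2.06e-05 − x) = 1.7 × 10^-6.
Here C₀/Kb ≈ 12.1, so the small-x approximation fails. Use the quadratic:
x = [−1.7e-06 + √(1.7e-06² + 1.4e-10)]/2 = 5.13 × 10^-6 M
pOH = 5.29, so pH = 14.00 − pOH = 8.71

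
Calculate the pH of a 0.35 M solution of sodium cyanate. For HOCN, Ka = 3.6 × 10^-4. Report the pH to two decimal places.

pH = 8.49

OCN- is the conjugate base of the weak acid HOCN.
Kb = Kw/Ka = 1.0×10^-14 / 3.6 × 10^-4 = 2.78 × 10^-11
Kb = [OH-]²/(0.35 − [OH-]) = 2.78 × 10^-11
Assume [OH-] ≪ 0.35: [OH-] ≈ √(2.78 × 10^-11 × 0.35) = 3.12 × 10^-6 M
([OH-]/C₀ = 0.00089% < 5%, so the approximation holds.)
pOH = 5.51, so pH = 14.00 − pOH = 8.49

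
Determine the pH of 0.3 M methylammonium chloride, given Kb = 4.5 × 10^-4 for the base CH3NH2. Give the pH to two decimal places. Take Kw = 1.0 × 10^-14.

CH3NH3+ is the conjugate acid of the weak base CH3NH2.
Ka = Kw/Kb = 1.0×10^-14 / 4.5 × 10^-4 = 2.22 × 10^-11
Ka = [H+]²/(0.3 − [H+]) = 2.22 × 10^-11
Neglecting [H+] in the denominator: [H+] = √(2.22 × 10^-11 × 0.3) = 2.58 × 10^-6 M
pH = −log(2.58 × 10^-6) = 5.59

pH = 5.59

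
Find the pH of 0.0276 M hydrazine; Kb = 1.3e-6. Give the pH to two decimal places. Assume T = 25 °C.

N2H4 + H2O ⇌ N2H5+ + OH-
From the ICE table, Kb = [OH-]²/(0.0276 − [OH-]) = 1.3 × 10^-6.
Neglecting [OH-] in the denominator: [OH-] = √(1.3 × 10^-6 × 0.0276) = 1.89 × 10^-4 M
Check: 0.69% ionized — well under 5%, approximation valid.
pOH = 3.72, so pH = 14.00 − pOH = 10.28

pH = 10.28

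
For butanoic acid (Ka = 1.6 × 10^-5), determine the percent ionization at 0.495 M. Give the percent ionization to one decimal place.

CH3(CH2)2COOH ⇌ CH3(CH2)2COO- + H+; let x = [H+] at equilibrium.
x ≈ √(Ka·C₀) = √(1.6 × 10^-5 × 0.495) = 2.81 × 10^-3 M
% ionization = x/C₀ × 100% = 2.81 × 10^-3/0.495 × 100% = 0.6%

0.6%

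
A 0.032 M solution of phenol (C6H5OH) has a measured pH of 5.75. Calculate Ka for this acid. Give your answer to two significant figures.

Ka = 9.9 × 10^-11

[H+] = 10^(-5.75) = 1.78 × 10^-6 M
At equilibrium [HA] = 0.032 − 1.78 × 10^-6 = 3.20 × 10^-2 M
Ka = [H+][A-]/[HA] = (1.78 × 10^-6)² / 3.20 × 10^-2 = 9.9 × 10^-11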